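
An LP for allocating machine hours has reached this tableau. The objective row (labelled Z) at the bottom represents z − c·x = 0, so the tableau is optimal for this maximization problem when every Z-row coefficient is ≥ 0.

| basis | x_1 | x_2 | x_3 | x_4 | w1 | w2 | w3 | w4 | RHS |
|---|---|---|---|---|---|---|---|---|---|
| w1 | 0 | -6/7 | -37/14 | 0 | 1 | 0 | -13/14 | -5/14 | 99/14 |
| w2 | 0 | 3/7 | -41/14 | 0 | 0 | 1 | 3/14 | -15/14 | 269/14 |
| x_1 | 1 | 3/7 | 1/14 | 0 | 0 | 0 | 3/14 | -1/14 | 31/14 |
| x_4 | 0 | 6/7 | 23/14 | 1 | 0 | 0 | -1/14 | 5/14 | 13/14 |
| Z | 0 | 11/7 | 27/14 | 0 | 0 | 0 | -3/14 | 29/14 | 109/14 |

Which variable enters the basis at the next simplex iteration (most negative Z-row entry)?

w3

Negative Z-row entries: w3: -3/14.
The most negative is -3/14 in column w3, so w3 enters.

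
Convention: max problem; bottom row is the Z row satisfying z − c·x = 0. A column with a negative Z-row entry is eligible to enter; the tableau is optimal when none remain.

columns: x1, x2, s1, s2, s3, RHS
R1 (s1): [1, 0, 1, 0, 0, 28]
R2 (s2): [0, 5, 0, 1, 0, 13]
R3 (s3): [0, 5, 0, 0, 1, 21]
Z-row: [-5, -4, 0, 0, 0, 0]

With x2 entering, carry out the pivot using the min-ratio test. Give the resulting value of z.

Ratio test on column x2 — row 1: entry 0 ≤ 0; row 2: 13/5 = 13/5; row 3: 21/5 = 21/5. Minimum is 13/5 at row 2 (s2 leaves); pivot element 5.
Pivot on row 2; the Z-row RHS becomes 0 − (-4)·(13/5) = 52/5.

52/5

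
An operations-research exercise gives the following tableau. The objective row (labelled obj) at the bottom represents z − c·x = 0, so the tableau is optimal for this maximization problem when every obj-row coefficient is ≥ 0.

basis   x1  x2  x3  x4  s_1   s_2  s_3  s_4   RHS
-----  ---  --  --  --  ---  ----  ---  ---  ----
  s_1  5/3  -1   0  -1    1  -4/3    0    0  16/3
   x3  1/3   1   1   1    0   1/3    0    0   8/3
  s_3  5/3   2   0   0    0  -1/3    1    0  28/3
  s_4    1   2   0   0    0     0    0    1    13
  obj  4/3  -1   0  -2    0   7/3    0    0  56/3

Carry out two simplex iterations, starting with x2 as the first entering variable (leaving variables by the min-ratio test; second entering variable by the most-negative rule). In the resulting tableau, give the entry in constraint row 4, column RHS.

13

Ratio test on column x2 — row 1: entry -1 ≤ 0; row 2: (8/3)/1 = 8/3; row 3: (28/3)/2 = 14/3; row 4: 13/2 = 13/2. Minimum is 8/3 at row 2 (x3 leaves); pivot element 1.
Divide row 2 by 1; eliminate column x2 from the other rows.
Second iteration: most negative obj-row entry is -1 in column x4, so x4 enters.
Ratio test on column x4 — row 1: entry 0 ≤ 0; row 2: (8/3)/1 = 8/3; row 3: entry -2 ≤ 0; row 4: entry -2 ≤ 0. Minimum is 8/3 at row 2 (x2 leaves); pivot element 1.
Divide row 2 by 1; eliminate column x4 from the other rows.
After both pivots, the entry at constraint row 4, column RHS is 13.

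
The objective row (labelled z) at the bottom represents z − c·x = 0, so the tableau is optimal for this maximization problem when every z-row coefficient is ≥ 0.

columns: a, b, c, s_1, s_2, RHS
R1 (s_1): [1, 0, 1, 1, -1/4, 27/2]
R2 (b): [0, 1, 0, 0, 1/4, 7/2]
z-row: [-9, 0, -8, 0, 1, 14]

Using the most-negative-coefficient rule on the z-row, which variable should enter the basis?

a

Negative z-row entries: a: -9, c: -8.
The most negative is -9 in column a, so a enters.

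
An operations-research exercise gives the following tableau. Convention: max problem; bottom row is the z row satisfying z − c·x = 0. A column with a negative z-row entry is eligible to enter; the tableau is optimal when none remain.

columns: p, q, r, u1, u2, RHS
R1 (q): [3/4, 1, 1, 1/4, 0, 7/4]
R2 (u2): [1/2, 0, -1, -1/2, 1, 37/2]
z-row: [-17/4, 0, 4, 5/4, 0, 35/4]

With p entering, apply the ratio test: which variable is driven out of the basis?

Column p entries and ratios — q: (7/4)/(3/4) = 7/3; u2: (37/2)/(1/2) = 37.
Smallest ratio is 7/3 in the row of q, so q leaves.

q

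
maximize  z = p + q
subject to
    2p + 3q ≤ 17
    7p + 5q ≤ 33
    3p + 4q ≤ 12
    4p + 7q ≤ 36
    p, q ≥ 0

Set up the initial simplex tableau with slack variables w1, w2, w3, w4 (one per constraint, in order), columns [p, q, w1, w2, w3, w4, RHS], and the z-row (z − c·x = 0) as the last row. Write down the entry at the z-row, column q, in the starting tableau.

-1

The z-row carries the negated objective coefficients: the q entry is -1.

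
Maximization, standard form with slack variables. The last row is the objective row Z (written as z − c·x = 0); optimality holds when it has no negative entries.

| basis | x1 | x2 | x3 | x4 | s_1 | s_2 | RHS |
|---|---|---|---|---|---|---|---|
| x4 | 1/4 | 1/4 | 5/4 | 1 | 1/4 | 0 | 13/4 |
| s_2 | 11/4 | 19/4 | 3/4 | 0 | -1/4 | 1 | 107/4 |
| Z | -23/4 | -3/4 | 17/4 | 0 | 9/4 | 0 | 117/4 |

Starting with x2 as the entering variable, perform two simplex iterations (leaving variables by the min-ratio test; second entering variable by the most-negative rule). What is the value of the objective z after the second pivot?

Ratio test on column x2 — row 1: (13/4)/(1/4) = 13; row 2: (107/4)/(19/4) = 107/19. Minimum is 107/19 at row 2 (s_2 leaves); pivot element 19/4.
Pivot on row 2; the Z-row RHS becomes 117/4 − (-3/4)·(107/19) = 636/19.
Next entering variable (most negative Z-row entry -101/19): x1.
Ratio test on column x1 — row 1: (35/19)/(2/19) = 35/2; row 2: (107/19)/(11/19) = 107/11. Minimum is 107/11 at row 2 (x2 leaves); pivot element 11/19.
After the second pivot the Z-row RHS is 636/19 − (-101/19)·(107/11) = 937/11.

937/11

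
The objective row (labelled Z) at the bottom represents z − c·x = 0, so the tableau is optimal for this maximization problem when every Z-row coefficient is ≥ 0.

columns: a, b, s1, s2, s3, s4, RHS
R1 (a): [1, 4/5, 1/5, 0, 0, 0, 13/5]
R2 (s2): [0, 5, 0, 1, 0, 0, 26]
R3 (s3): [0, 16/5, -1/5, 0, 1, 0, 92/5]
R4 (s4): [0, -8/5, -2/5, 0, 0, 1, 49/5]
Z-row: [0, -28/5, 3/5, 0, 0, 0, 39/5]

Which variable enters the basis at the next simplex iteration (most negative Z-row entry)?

Negative Z-row entries: b: -28/5.
The most negative is -28/5 in column b, so b enters.

b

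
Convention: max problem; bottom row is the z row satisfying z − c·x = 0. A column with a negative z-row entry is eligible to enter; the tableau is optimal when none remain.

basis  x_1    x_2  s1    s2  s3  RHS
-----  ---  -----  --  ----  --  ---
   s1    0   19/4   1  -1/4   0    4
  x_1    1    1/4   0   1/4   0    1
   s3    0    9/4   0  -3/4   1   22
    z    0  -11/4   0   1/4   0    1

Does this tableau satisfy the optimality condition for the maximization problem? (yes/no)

The z-row has a negative entry -11/4 in column x_2, so it is not optimal.

no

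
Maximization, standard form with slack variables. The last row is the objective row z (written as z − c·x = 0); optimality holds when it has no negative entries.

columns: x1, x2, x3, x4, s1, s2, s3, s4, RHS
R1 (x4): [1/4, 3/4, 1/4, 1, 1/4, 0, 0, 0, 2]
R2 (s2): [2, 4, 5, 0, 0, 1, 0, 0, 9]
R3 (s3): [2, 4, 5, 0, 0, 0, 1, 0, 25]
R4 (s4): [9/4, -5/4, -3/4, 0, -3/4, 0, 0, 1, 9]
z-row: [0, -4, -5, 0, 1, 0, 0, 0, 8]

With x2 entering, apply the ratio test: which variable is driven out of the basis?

s2

Column x2 entries and ratios — x4: 2/(3/4) = 8/3; s2: 9/4 = 9/4; s3: 25/4 = 25/4; s4: -5/4 ≤ 0, skip.
Smallest ratio is 9/4 in the row of s2, so s2 leaves.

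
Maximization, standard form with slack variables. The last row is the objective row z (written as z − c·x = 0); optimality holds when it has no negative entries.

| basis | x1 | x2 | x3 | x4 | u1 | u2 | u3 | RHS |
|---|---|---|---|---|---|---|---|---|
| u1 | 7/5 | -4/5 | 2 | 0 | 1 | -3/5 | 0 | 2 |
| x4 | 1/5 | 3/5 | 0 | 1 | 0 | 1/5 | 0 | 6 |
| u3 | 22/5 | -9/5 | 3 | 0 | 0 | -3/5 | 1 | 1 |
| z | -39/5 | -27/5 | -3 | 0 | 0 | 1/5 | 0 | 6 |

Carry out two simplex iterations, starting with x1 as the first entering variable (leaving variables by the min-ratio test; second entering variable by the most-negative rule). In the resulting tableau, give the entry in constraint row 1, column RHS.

Ratio test on column x1 — row 1: 2/(7/5) = 10/7; row 2: 6/(1/5) = 30; row 3: 1/(22/5) = 5/22. Minimum is 5/22 at row 3 (u3 leaves); pivot element 22/5.
Divide row 3 by 22/5; eliminate column x1 from the other rows.
Second iteration: most negative z-row entry is -189/22 in column x2, so x2 enters.
Ratio test on column x2 — row 1: entry -5/22 ≤ 0; row 2: (131/22)/(15/22) = 131/15; row 3: entry -9/22 ≤ 0. Minimum is 131/15 at row 2 (x4 leaves); pivot element 15/22.
Divide row 2 by 15/22; eliminate column x2 from the other rows.
After both pivots, the entry at constraint row 1, column RHS is 11/3.

11/3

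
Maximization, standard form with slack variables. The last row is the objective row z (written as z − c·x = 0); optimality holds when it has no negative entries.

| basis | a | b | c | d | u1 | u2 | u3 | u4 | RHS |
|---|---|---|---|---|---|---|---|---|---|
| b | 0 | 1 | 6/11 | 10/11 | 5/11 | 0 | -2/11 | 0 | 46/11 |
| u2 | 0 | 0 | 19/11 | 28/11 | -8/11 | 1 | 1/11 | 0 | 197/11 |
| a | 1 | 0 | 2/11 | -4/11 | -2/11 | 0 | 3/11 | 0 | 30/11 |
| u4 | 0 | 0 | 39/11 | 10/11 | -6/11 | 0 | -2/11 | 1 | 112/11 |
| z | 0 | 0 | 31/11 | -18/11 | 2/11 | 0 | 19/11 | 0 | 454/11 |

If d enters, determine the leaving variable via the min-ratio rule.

Column d entries and ratios — b: (46/11)/(10/11) = 23/5; u2: (197/11)/(28/11) = 197/28; a: -4/11 ≤ 0, skip; u4: (112/11)/(10/11) = 56/5.
Smallest ratio is 23/5 in the row of b, so b leaves.

b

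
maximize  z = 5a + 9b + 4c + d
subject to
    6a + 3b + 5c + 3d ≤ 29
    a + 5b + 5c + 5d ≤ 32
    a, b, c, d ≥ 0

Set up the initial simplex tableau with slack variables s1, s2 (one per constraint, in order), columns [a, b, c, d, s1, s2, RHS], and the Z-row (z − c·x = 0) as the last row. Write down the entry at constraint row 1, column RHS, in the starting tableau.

The RHS of constraint 1 is b_1 = 29.

29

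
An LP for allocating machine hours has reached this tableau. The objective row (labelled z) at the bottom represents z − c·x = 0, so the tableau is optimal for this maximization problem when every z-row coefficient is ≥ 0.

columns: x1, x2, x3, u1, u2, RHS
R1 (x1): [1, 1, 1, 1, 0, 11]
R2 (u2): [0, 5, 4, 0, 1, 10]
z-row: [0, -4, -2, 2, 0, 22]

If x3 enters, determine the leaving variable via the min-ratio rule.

Column x3 entries and ratios — x1: 11/1 = 11; u2: 10/4 = 5/2.
Smallest ratio is 5/2 in the row of u2, so u2 leaves.

u2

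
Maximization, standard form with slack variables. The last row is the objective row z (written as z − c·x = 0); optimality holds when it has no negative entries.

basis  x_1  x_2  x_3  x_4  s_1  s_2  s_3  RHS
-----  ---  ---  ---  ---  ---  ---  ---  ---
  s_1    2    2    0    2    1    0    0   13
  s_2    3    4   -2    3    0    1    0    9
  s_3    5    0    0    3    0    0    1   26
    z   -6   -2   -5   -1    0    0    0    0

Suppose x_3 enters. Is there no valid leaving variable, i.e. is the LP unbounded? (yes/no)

yes

Every constraint-row entry in column x_3 is ≤ 0, so increasing x_3 is unbounded.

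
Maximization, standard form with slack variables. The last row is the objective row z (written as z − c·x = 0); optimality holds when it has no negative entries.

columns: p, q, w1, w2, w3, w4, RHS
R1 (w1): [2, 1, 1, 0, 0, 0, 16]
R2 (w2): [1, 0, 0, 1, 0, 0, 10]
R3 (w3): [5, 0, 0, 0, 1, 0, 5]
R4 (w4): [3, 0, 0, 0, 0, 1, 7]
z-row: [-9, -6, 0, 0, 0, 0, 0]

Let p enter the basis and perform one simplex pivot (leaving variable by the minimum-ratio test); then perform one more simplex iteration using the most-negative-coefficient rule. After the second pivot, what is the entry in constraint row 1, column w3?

-2/5

Ratio test on column p — row 1: 16/2 = 8; row 2: 10/1 = 10; row 3: 5/5 = 1; row 4: 7/3 = 7/3. Minimum is 1 at row 3 (w3 leaves); pivot element 5.
Divide row 3 by 5; eliminate column p from the other rows.
Second iteration: most negative z-row entry is -6 in column q, so q enters.
Ratio test on column q — row 1: 14/1 = 14; row 2: entry 0 ≤ 0; row 3: entry 0 ≤ 0; row 4: entry 0 ≤ 0. Minimum is 14 at row 1 (w1 leaves); pivot element 1.
Divide row 1 by 1; eliminate column q from the other rows.
After both pivots, the entry at constraint row 1, column w3 is -2/5.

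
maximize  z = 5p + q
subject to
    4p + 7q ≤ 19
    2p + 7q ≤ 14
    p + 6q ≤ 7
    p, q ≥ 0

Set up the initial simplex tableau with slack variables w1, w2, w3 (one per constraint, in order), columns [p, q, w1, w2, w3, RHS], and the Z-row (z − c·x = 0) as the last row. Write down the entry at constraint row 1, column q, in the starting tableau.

7

Constraint 1 has coefficient 7 on q.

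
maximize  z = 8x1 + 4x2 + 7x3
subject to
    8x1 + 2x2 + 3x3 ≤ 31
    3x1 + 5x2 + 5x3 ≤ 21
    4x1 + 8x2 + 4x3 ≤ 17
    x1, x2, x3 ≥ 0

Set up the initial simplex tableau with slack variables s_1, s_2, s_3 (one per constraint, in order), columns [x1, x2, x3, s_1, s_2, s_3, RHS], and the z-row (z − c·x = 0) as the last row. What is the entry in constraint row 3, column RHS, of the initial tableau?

The RHS of constraint 3 is b_3 = 17.

17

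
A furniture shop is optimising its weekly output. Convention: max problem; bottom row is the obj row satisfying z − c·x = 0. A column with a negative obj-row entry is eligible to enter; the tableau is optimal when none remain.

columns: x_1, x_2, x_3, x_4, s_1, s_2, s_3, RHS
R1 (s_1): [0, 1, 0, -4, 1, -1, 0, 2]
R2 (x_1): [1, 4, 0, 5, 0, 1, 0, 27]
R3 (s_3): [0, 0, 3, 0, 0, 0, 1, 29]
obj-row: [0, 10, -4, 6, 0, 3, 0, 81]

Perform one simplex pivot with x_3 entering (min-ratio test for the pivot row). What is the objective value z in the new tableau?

359/3

Ratio test on column x_3 — row 1: entry 0 ≤ 0; row 2: entry 0 ≤ 0; row 3: 29/3 = 29/3. Minimum is 29/3 at row 3 (s_3 leaves); pivot element 3.
Pivot on row 3; the obj-row RHS becomes 81 − (-4)·(29/3) = 359/3.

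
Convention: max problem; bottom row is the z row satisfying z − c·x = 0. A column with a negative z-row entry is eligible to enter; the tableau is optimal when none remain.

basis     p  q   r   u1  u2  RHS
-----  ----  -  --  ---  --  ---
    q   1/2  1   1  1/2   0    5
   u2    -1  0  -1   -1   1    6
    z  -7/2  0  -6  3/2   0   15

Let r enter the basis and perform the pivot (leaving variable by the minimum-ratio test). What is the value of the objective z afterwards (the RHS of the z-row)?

45

Ratio test on column r — row 1: 5/1 = 5; row 2: entry -1 ≤ 0. Minimum is 5 at row 1 (q leaves); pivot element 1.
Pivot on row 1; the z-row RHS becomes 15 − (-6)·5 = 45.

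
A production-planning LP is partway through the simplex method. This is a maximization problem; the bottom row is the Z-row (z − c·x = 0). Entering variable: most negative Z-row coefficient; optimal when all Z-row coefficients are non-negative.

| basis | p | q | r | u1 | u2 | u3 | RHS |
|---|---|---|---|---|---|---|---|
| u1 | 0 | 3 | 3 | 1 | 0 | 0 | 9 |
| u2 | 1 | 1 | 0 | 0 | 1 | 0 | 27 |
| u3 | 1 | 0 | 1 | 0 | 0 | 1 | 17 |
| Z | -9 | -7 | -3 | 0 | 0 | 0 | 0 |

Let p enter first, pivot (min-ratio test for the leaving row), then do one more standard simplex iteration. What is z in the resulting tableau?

174

Ratio test on column p — row 1: entry 0 ≤ 0; row 2: 27/1 = 27; row 3: 17/1 = 17. Minimum is 17 at row 3 (u3 leaves); pivot element 1.
Pivot on row 3; the Z-row RHS becomes 0 − (-9)·17 = 153.
Next entering variable (most negative Z-row entry -7): q.
Ratio test on column q — row 1: 9/3 = 3; row 2: 10/1 = 10; row 3: entry 0 ≤ 0. Minimum is 3 at row 1 (u1 leaves); pivot element 3.
After the second pivot the Z-row RHS is 153 − (-7)·3 = 174.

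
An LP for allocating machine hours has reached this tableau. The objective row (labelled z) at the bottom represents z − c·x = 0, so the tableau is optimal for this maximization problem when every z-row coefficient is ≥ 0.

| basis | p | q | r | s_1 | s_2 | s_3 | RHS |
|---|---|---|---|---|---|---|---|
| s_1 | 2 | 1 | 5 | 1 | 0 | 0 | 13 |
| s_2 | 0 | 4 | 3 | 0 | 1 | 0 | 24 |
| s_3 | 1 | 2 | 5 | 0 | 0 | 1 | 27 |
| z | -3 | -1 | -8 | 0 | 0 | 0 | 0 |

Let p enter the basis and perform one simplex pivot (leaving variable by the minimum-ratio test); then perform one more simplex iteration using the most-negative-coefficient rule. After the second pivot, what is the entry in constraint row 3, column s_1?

Ratio test on column p — row 1: 13/2 = 13/2; row 2: entry 0 ≤ 0; row 3: 27/1 = 27. Minimum is 13/2 at row 1 (s_1 leaves); pivot element 2.
Divide row 1 by 2; eliminate column p from the other rows.
Second iteration: most negative z-row entry is -1/2 in column r, so r enters.
Ratio test on column r — row 1: (13/2)/(5/2) = 13/5; row 2: 24/3 = 8; row 3: (41/2)/(5/2) = 41/5. Minimum is 13/5 at row 1 (p leaves); pivot element 5/2.
Divide row 1 by 5/2; eliminate column r from the other rows.
After both pivots, the entry at constraint row 3, column s_1 is -1.

-1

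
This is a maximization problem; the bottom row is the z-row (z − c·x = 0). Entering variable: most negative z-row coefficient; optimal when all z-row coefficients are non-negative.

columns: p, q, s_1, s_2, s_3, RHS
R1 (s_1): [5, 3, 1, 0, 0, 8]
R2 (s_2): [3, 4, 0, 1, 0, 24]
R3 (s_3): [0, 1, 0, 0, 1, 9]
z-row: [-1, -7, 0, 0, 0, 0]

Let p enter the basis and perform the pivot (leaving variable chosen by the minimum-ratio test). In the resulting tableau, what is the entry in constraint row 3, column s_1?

0

Ratio test on column p — row 1: 8/5 = 8/5; row 2: 24/3 = 8; row 3: entry 0 ≤ 0. Minimum is 8/5 at row 1 (s_1 leaves); pivot element 5.
Divide row 1 by 5; eliminate column p from the other rows.
Row 3 update in column s_1: 0 − 0·(1/5) = 0.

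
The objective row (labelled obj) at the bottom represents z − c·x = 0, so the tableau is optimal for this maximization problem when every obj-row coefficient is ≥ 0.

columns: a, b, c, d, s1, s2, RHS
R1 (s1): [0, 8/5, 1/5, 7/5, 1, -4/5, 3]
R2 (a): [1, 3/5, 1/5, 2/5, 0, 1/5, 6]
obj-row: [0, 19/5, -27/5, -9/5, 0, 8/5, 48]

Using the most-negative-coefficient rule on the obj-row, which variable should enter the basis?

Negative obj-row entries: c: -27/5, d: -9/5.
The most negative is -27/5 in column c, so c enters.

c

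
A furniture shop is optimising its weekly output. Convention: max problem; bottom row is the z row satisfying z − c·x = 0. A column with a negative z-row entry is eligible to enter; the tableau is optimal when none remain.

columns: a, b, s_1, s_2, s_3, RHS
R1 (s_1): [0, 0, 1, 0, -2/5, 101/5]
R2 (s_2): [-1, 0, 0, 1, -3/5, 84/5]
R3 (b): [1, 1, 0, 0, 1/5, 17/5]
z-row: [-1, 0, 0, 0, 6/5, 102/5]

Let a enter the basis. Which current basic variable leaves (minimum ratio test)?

b

Column a entries and ratios — s_1: 0 ≤ 0, skip; s_2: -1 ≤ 0, skip; b: (17/5)/1 = 17/5.
Smallest ratio is 17/5 in the row of b, so b leaves.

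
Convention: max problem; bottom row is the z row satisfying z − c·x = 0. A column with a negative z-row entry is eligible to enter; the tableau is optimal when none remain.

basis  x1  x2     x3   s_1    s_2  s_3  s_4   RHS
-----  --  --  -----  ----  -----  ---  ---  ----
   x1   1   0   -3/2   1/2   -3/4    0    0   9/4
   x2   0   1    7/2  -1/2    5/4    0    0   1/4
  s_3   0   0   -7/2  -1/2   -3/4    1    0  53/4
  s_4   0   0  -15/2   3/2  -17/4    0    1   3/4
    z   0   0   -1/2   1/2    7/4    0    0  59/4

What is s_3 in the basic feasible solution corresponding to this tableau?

53/4

s_3 is basic (row 3); its value is the RHS of that row, 53/4.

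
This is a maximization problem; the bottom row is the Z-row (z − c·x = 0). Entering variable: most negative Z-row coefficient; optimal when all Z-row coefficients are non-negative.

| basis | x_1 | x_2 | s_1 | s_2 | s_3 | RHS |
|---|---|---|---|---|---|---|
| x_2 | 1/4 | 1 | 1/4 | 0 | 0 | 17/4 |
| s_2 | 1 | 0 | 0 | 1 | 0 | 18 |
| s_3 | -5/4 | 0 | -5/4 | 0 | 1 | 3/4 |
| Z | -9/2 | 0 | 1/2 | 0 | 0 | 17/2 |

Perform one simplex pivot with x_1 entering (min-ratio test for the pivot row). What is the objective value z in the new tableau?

85

Ratio test on column x_1 — row 1: (17/4)/(1/4) = 17; row 2: 18/1 = 18; row 3: entry -5/4 ≤ 0. Minimum is 17 at row 1 (x_2 leaves); pivot element 1/4.
Pivot on row 1; the Z-row RHS becomes 17/2 − (-9/2)·17 = 85.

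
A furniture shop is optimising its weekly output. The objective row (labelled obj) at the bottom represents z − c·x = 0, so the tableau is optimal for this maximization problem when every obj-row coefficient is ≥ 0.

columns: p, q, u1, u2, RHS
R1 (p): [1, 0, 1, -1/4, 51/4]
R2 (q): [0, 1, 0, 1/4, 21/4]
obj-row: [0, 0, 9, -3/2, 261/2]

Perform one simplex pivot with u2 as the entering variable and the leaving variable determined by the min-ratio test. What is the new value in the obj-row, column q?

6

Ratio test on column u2 — row 1: entry -1/4 ≤ 0; row 2: (21/4)/(1/4) = 21. Minimum is 21 at row 2 (q leaves); pivot element 1/4.
Divide row 2 by 1/4; eliminate column u2 from the other rows.
obj-row update in column q: 0 − (-3/2)·4 = 6.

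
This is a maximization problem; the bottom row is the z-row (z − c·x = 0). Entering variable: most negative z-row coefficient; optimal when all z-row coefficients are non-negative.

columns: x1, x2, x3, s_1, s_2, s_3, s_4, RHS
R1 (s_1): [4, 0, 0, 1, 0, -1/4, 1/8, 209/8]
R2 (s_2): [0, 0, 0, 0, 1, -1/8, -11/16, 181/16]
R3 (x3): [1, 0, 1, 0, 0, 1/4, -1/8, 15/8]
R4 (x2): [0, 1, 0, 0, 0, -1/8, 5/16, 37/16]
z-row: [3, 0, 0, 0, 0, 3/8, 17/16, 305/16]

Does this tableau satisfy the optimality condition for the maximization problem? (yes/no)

yes

Every z-row coefficient is ≥ 0, so the tableau is optimal.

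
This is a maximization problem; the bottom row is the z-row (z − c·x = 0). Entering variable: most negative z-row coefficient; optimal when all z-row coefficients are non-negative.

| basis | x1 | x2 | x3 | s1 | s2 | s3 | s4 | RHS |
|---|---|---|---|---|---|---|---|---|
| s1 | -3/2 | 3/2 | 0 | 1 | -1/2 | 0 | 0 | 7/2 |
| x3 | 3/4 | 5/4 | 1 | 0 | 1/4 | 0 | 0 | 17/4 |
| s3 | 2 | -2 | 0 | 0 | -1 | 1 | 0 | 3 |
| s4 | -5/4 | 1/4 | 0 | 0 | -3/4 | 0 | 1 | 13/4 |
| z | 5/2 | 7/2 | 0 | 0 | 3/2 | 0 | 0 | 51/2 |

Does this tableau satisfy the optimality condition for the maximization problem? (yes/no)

yes

Every z-row coefficient is ≥ 0, so the tableau is optimal.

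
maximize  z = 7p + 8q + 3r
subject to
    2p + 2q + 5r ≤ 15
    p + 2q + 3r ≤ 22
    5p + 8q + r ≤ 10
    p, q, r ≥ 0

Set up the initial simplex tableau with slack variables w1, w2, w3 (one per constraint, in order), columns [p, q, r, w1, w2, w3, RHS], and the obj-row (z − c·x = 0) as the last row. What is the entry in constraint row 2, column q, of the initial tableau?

Constraint 2 has coefficient 2 on q.

2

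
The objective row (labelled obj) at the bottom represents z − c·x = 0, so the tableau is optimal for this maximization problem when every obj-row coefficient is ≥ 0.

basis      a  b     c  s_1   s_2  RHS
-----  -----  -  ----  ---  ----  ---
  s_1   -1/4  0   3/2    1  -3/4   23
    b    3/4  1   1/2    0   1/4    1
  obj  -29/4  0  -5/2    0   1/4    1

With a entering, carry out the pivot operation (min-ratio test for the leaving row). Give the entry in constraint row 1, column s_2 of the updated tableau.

Ratio test on column a — row 1: entry -1/4 ≤ 0; row 2: 1/(3/4) = 4/3. Minimum is 4/3 at row 2 (b leaves); pivot element 3/4.
Divide row 2 by 3/4; eliminate column a from the other rows.
Row 1 update in column s_2: -3/4 − (-1/4)·(1/3) = -2/3.

-2/3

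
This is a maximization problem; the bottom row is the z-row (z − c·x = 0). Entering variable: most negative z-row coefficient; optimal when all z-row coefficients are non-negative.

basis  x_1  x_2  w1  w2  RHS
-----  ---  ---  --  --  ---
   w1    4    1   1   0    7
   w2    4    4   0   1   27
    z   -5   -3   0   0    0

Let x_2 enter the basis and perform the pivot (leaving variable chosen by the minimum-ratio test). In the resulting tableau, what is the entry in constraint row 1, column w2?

Ratio test on column x_2 — row 1: 7/1 = 7; row 2: 27/4 = 27/4. Minimum is 27/4 at row 2 (w2 leaves); pivot element 4.
Divide row 2 by 4; eliminate column x_2 from the other rows.
Row 1 update in column w2: 0 − 1·(1/4) = -1/4.

-1/4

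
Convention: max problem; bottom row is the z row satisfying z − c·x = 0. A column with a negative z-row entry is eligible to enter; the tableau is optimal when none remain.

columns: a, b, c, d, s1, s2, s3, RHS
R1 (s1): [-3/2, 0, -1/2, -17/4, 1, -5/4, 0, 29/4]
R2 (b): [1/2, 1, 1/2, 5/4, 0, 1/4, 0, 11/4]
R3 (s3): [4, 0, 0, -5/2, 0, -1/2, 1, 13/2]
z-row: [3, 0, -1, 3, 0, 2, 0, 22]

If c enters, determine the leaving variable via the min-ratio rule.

b

Column c entries and ratios — s1: -1/2 ≤ 0, skip; b: (11/4)/(1/2) = 11/2; s3: 0 ≤ 0, skip.
Smallest ratio is 11/2 in the row of b, so b leaves.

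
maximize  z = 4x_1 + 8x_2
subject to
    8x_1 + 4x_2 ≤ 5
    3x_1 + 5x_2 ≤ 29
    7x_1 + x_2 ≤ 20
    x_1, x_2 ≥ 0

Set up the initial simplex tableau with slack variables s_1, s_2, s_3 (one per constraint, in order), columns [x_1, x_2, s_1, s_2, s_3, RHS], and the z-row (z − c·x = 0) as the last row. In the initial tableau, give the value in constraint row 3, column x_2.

1

Constraint 3 has coefficient 1 on x_2.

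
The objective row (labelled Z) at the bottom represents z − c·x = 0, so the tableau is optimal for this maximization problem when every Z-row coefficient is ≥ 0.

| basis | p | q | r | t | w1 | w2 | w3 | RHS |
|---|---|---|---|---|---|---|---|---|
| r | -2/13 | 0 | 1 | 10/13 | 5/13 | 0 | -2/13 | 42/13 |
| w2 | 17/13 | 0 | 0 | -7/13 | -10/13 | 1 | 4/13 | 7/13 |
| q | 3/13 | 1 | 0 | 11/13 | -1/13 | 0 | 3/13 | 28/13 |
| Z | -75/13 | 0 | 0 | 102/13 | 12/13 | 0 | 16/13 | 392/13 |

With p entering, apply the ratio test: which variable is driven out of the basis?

Column p entries and ratios — r: -2/13 ≤ 0, skip; w2: (7/13)/(17/13) = 7/17; q: (28/13)/(3/13) = 28/3.
Smallest ratio is 7/17 in the row of w2, so w2 leaves.

w2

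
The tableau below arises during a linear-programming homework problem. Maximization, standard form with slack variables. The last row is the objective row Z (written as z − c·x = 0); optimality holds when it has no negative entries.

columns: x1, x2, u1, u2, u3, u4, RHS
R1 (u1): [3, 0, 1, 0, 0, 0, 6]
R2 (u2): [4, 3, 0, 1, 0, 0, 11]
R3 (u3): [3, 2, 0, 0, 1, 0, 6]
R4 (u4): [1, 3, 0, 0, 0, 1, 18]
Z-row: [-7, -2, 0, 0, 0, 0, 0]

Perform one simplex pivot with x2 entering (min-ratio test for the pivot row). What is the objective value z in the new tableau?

Ratio test on column x2 — row 1: entry 0 ≤ 0; row 2: 11/3 = 11/3; row 3: 6/2 = 3; row 4: 18/3 = 6. Minimum is 3 at row 3 (u3 leaves); pivot element 2.
Pivot on row 3; the Z-row RHS becomes 0 − (-2)·3 = 6.

6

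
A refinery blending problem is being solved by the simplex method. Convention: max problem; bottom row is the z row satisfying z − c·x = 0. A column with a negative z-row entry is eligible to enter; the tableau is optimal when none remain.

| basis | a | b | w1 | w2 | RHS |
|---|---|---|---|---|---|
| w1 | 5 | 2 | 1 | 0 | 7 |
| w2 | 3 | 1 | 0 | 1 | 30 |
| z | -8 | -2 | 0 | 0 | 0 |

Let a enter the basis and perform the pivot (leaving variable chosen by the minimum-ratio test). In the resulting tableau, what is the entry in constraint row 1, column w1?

1/5

Ratio test on column a — row 1: 7/5 = 7/5; row 2: 30/3 = 10. Minimum is 7/5 at row 1 (w1 leaves); pivot element 5.
Divide row 1 by 5; eliminate column a from the other rows.
In the new row 1, the w1 entry is the old entry divided by the pivot: 1/5 = 1/5.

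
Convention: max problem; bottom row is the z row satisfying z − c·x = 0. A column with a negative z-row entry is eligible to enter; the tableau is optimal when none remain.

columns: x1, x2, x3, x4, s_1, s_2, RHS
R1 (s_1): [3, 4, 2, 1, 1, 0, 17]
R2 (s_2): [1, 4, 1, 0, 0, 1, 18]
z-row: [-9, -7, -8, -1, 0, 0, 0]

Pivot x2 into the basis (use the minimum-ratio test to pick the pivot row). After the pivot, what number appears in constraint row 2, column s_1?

-1

Ratio test on column x2 — row 1: 17/4 = 17/4; row 2: 18/4 = 9/2. Minimum is 17/4 at row 1 (s_1 leaves); pivot element 4.
Divide row 1 by 4; eliminate column x2 from the other rows.
Row 2 update in column s_1: 0 − 4·(1/4) = -1.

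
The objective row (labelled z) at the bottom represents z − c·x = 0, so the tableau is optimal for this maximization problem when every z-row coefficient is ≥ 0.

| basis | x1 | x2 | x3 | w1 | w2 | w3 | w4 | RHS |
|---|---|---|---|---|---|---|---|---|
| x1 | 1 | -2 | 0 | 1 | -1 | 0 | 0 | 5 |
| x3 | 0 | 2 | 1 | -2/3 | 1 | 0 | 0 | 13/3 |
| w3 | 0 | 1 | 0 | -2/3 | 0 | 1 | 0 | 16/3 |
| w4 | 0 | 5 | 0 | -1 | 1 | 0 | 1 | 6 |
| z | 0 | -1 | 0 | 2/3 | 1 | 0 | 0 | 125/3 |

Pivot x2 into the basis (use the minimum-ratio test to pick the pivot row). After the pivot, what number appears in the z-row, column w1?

7/15

Ratio test on column x2 — row 1: entry -2 ≤ 0; row 2: (13/3)/2 = 13/6; row 3: (16/3)/1 = 16/3; row 4: 6/5 = 6/5. Minimum is 6/5 at row 4 (w4 leaves); pivot element 5.
Divide row 4 by 5; eliminate column x2 from the other rows.
z-row update in column w1: 2/3 − (-1)·(-1/5) = 7/15.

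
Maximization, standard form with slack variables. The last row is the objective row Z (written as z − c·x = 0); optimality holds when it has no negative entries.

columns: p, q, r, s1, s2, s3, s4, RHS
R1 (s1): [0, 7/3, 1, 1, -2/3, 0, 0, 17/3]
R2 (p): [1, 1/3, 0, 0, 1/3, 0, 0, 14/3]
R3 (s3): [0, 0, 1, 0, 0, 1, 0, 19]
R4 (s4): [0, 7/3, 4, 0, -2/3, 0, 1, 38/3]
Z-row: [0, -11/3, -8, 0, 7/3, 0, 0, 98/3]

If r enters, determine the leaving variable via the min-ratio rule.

s4

Column r entries and ratios — s1: (17/3)/1 = 17/3; p: 0 ≤ 0, skip; s3: 19/1 = 19; s4: (38/3)/4 = 19/6.
Smallest ratio is 19/6 in the row of s4, so s4 leaves.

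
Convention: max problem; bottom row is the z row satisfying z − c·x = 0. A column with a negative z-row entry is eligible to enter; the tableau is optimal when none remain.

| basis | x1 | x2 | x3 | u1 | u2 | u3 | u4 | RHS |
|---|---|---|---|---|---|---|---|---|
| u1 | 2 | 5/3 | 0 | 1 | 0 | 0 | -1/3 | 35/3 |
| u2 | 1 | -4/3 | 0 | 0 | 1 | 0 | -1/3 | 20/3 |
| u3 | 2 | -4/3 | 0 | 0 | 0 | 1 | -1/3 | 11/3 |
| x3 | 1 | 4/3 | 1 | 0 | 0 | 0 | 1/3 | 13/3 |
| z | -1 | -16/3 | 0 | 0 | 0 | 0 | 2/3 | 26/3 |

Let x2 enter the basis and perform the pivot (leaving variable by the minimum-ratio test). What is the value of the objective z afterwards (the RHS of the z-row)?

26

Ratio test on column x2 — row 1: (35/3)/(5/3) = 7; row 2: entry -4/3 ≤ 0; row 3: entry -4/3 ≤ 0; row 4: (13/3)/(4/3) = 13/4. Minimum is 13/4 at row 4 (x3 leaves); pivot element 4/3.
Pivot on row 4; the z-row RHS becomes 26/3 − (-16/3)·(13/4) = 26.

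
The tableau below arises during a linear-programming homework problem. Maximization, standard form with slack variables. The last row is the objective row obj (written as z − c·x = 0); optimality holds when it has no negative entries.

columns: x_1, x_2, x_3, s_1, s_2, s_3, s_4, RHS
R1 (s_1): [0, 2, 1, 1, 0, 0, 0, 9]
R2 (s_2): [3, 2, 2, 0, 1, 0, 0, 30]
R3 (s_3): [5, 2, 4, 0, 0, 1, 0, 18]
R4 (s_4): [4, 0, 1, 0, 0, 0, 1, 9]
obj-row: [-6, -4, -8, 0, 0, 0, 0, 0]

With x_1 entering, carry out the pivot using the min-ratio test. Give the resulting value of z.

Ratio test on column x_1 — row 1: entry 0 ≤ 0; row 2: 30/3 = 10; row 3: 18/5 = 18/5; row 4: 9/4 = 9/4. Minimum is 9/4 at row 4 (s_4 leaves); pivot element 4.
Pivot on row 4; the obj-row RHS becomes 0 − (-6)·(9/4) = 27/2.

27/2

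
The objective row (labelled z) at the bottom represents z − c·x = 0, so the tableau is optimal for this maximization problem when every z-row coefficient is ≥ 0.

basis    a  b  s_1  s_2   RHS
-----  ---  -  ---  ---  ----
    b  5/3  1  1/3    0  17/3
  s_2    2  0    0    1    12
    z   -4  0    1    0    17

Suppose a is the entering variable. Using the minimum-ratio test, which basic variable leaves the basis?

Column a entries and ratios — b: (17/3)/(5/3) = 17/5; s_2: 12/2 = 6.
Smallest ratio is 17/5 in the row of b, so b leaves.

b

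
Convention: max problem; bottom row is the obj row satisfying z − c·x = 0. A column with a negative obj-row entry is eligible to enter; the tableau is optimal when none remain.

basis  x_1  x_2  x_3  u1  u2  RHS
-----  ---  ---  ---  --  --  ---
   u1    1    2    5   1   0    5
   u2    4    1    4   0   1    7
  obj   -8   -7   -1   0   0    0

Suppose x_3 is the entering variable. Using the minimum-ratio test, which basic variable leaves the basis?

Column x_3 entries and ratios — u1: 5/5 = 1; u2: 7/4 = 7/4.
Smallest ratio is 1 in the row of u1, so u1 leaves.

u1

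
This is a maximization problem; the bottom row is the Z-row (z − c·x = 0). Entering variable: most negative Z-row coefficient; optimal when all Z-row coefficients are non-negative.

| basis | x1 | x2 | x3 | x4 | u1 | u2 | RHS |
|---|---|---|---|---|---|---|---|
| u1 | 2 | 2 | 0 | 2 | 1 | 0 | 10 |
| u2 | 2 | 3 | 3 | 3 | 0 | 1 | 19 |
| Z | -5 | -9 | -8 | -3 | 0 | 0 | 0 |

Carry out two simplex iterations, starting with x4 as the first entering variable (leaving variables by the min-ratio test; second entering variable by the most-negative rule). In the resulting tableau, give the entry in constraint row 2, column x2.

Ratio test on column x4 — row 1: 10/2 = 5; row 2: 19/3 = 19/3. Minimum is 5 at row 1 (u1 leaves); pivot element 2.
Divide row 1 by 2; eliminate column x4 from the other rows.
Second iteration: most negative Z-row entry is -8 in column x3, so x3 enters.
Ratio test on column x3 — row 1: entry 0 ≤ 0; row 2: 4/3 = 4/3. Minimum is 4/3 at row 2 (u2 leaves); pivot element 3.
Divide row 2 by 3; eliminate column x3 from the other rows.
After both pivots, the entry at constraint row 2, column x2 is 0.

0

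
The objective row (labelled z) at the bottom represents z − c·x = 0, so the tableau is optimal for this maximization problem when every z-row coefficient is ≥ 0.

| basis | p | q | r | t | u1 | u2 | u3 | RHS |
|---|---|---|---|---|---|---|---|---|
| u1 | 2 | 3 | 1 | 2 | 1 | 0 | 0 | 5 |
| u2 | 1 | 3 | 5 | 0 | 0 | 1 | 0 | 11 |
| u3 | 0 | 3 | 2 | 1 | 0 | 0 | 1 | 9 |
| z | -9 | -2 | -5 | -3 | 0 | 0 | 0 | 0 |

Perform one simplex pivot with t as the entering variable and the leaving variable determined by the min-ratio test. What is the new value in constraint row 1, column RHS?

Ratio test on column t — row 1: 5/2 = 5/2; row 2: entry 0 ≤ 0; row 3: 9/1 = 9. Minimum is 5/2 at row 1 (u1 leaves); pivot element 2.
Divide row 1 by 2; eliminate column t from the other rows.
In the new row 1, the RHS entry is the old entry divided by the pivot: 5/2 = 5/2.

5/2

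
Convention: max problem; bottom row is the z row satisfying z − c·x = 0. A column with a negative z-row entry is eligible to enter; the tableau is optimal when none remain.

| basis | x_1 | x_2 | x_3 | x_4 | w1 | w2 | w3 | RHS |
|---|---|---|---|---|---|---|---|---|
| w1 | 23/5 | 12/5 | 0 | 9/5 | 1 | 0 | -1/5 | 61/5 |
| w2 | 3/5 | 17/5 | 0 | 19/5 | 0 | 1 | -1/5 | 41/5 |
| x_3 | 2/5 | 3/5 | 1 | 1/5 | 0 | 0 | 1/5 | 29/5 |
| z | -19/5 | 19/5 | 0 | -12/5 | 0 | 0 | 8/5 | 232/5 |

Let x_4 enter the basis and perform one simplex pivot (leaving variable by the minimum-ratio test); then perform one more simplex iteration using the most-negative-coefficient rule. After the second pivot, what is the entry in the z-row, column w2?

21/82

Ratio test on column x_4 — row 1: (61/5)/(9/5) = 61/9; row 2: (41/5)/(19/5) = 41/19; row 3: (29/5)/(1/5) = 29. Minimum is 41/19 at row 2 (w2 leaves); pivot element 19/5.
Divide row 2 by 19/5; eliminate column x_4 from the other rows.
Second iteration: most negative z-row entry is -65/19 in column x_1, so x_1 enters.
Ratio test on column x_1 — row 1: (158/19)/(82/19) = 79/41; row 2: (41/19)/(3/19) = 41/3; row 3: (102/19)/(7/19) = 102/7. Minimum is 79/41 at row 1 (w1 leaves); pivot element 82/19.
Divide row 1 by 82/19; eliminate column x_1 from the other rows.
After both pivots, the entry at the z-row, column w2 is 21/82.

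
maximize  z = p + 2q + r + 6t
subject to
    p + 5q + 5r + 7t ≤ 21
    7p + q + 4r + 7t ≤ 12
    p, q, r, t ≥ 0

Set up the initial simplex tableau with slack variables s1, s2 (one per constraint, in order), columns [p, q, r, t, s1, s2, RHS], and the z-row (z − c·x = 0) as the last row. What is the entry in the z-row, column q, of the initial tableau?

-2

The z-row carries the negated objective coefficients: the q entry is -2.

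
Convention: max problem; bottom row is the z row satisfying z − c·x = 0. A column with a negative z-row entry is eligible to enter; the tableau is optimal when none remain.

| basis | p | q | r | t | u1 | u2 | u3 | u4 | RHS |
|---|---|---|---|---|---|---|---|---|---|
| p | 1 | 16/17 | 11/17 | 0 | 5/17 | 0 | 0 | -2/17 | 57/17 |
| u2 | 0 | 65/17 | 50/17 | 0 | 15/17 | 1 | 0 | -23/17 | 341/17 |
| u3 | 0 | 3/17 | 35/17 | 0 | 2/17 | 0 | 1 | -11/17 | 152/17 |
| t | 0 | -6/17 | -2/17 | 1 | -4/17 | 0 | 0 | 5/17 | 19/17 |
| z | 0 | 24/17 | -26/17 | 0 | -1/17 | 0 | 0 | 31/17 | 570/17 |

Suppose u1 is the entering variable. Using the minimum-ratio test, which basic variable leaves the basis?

p

Column u1 entries and ratios — p: (57/17)/(5/17) = 57/5; u2: (341/17)/(15/17) = 341/15; u3: (152/17)/(2/17) = 76; t: -4/17 ≤ 0, skip.
Smallest ratio is 57/5 in the row of p, so p leaves.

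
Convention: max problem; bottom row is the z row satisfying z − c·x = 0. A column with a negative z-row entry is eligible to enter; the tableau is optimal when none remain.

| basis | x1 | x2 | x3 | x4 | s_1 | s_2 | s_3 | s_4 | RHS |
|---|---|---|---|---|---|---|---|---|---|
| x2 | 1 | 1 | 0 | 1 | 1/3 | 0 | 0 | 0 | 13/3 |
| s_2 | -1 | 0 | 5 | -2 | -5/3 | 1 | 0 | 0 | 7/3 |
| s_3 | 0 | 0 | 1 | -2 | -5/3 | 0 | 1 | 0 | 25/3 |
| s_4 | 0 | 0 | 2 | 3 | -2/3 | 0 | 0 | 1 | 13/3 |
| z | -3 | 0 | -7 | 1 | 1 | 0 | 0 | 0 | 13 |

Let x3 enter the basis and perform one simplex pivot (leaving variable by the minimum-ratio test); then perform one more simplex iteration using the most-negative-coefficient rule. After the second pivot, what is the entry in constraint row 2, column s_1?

-4/15

Ratio test on column x3 — row 1: entry 0 ≤ 0; row 2: (7/3)/5 = 7/15; row 3: (25/3)/1 = 25/3; row 4: (13/3)/2 = 13/6. Minimum is 7/15 at row 2 (s_2 leaves); pivot element 5.
Divide row 2 by 5; eliminate column x3 from the other rows.
Second iteration: most negative z-row entry is -22/5 in column x1, so x1 enters.
Ratio test on column x1 — row 1: (13/3)/1 = 13/3; row 2: entry -1/5 ≤ 0; row 3: (118/15)/(1/5) = 118/3; row 4: (17/5)/(2/5) = 17/2. Minimum is 13/3 at row 1 (x2 leaves); pivot element 1.
Divide row 1 by 1; eliminate column x1 from the other rows.
After both pivots, the entry at constraint row 2, column s_1 is -4/15.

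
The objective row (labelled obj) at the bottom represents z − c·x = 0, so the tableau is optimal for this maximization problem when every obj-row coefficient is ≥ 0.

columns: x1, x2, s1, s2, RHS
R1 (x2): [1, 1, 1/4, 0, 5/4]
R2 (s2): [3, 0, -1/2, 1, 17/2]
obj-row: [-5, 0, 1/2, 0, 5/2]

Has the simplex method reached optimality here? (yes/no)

The obj-row has a negative entry -5 in column x1, so it is not optimal.

no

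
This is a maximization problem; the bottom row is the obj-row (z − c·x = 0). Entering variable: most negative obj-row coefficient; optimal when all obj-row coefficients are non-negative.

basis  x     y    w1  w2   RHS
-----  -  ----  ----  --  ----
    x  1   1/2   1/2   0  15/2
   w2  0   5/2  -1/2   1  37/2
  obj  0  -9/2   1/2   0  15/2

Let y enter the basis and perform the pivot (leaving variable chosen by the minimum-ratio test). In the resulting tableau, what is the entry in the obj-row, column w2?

Ratio test on column y — row 1: (15/2)/(1/2) = 15; row 2: (37/2)/(5/2) = 37/5. Minimum is 37/5 at row 2 (w2 leaves); pivot element 5/2.
Divide row 2 by 5/2; eliminate column y from the other rows.
obj-row update in column w2: 0 − (-9/2)·(2/5) = 9/5.

9/5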